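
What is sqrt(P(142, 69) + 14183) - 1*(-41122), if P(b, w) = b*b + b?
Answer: 41122 + sqrt(34489) ≈ 41308.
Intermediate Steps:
P(b, w) = b + b**2 (P(b, w) = b**2 + b = b + b**2)
sqrt(P(142, 69) + 14183) - 1*(-41122) = sqrt(142*(1 + 142) + 14183) - 1*(-41122) = sqrt(142*143 + 14183) + 41122 = sqrt(20306 + 14183) + 41122 = sqrt(34489) + 41122 = 41122 + sqrt(34489)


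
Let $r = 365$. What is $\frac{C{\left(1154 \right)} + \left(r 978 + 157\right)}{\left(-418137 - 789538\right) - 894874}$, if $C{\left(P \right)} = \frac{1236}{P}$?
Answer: $- \frac{206062897}{1213170773} \approx -0.16985$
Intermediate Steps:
$\frac{C{\left(1154 \right)} + \left(r 978 + 157\right)}{\left(-418137 - 789538\right) - 894874} = \frac{\frac{1236}{1154} + \left(365 \cdot 978 + 157\right)}{\left(-418137 - 789538\right) - 894874} = \frac{1236 \cdot \frac{1}{1154} + \left(356970 + 157\right)}{-1207675 - 894874} = \frac{\frac{618}{577} + 357127}{-2102549} = \frac{206062897}{577} \left(- \frac{1}{2102549}\right) = - \frac{206062897}{1213170773}$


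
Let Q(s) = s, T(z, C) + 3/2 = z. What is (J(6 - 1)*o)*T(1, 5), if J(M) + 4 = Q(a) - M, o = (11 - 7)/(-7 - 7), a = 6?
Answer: -3/7 ≈ -0.42857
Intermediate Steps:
T(z, C) = -3/2 + z
o = -2/7 (o = 4/(-14) = 4*(-1/14) = -2/7 ≈ -0.28571)
J(M) = 2 - M (J(M) = -4 + (6 - M) = 2 - M)
(J(6 - 1)*o)*T(1, 5) = ((2 - (6 - 1))*(-2/7))*(-3/2 + 1) = ((2 - 1*5)*(-2/7))*(-½) = ((2 - 5)*(-2/7))*(-½) = -3*(-2/7)*(-½) = (6/7)*(-½) = -3/7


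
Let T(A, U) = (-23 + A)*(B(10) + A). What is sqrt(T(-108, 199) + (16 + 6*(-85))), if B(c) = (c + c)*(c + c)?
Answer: I*sqrt(38746) ≈ 196.84*I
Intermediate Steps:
B(c) = 4*c**2 (B(c) = (2*c)*(2*c) = 4*c**2)
T(A, U) = (-23 + A)*(400 + A) (T(A, U) = (-23 + A)*(4*10**2 + A) = (-23 + A)*(4*100 + A) = (-23 + A)*(400 + A))
sqrt(T(-108, 199) + (16 + 6*(-85))) = sqrt((-9200 + (-108)**2 + 377*(-108)) + (16 + 6*(-85))) = sqrt((-9200 + 11664 - 40716) + (16 - 510)) = sqrt(-38252 - 494) = sqrt(-38746) = I*sqrt(38746)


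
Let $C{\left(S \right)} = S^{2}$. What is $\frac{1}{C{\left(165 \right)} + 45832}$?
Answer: $\frac{1}{73057} \approx 1.3688 \cdot 10^{-5}$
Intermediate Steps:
$\frac{1}{C{\left(165 \right)} + 45832} = \frac{1}{165^{2} + 45832} = \frac{1}{27225 + 45832} = \frac{1}{73057}$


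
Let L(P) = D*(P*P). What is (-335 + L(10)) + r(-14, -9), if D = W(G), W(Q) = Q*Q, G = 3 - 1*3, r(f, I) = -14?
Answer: -349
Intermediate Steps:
G = 0 (G = 3 - 3 = 0)
W(Q) = Q**2
D = 0 (D = 0**2 = 0)
L(P) = 0 (L(P) = 0*(P*P) = 0*P**2 = 0)
(-335 + L(10)) + r(-14, -9) = (-335 + 0) - 14 = -335 - 14 = -349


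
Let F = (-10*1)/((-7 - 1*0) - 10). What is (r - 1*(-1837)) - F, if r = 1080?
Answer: 49579/17 ≈ 2916.4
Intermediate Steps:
F = 10/17 (F = -10/((-7 + 0) - 10) = -10/(-7 - 10) = -10/(-17) = -10*(-1/17) = 10/17 ≈ 0.58823)
(r - 1*(-1837)) - F = (1080 - 1*(-1837)) - 1*10/17 = (1080 + 1837) - 10/17 = 2917 - 10/17 = 49579/17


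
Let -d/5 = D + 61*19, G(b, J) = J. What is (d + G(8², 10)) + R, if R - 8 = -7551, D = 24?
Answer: -13448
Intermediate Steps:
R = -7543 (R = 8 - 7551 = -7543)
d = -5915 (d = -5*(24 + 61*19) = -5*(24 + 1159) = -5*1183 = -5915)
(d + G(8², 10)) + R = (-5915 + 10) - 7543 = -5905 - 7543 = -13448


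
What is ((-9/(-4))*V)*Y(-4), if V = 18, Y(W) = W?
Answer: -162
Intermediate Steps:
((-9/(-4))*V)*Y(-4) = (-9/(-4)*18)*(-4) = (-9*(-¼)*18)*(-4) = ((9/4)*18)*(-4) = (81/2)*(-4) = -162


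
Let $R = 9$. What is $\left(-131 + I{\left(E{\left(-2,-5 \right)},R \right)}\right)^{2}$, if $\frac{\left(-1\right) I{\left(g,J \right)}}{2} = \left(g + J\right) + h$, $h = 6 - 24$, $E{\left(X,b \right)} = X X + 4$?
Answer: $16641$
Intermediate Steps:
$E{\left(X,b \right)} = 4 + X^{2}$ ($E{\left(X,b \right)} = X^{2} + 4 = 4 + X^{2}$)
$h = -18$ ($h = 6 - 24 = -18$)
$I{\left(g,J \right)} = 36 - 2 J - 2 g$ ($I{\left(g,J \right)} = - 2 \left(\left(g + J\right) - 18\right) = - 2 \left(\left(J + g\right) - 18\right) = - 2 \left(-18 + J + g\right) = 36 - 2 J - 2 g$)
$\left(-131 + I{\left(E{\left(-2,-5 \right)},R \right)}\right)^{2} = \left(-131 - \left(-18 + 2 \left(4 + \left(-2\right)^{2}\right)\right)\right)^{2} = \left(-131 - \left(-18 + 2 \left(4 + 4\right)\right)\right)^{2} = \left(-131 - -2\right)^{2} = \left(-131 + 2\right)^{2} = \left(-129\right)^{2} = 16641$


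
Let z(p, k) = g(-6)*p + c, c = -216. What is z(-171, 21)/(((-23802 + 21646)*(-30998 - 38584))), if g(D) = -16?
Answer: 15/892969 ≈ 1.6798e-5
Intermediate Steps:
z(p, k) = -216 - 16*p (z(p, k) = -16*p - 216 = -216 - 16*p)
z(-171, 21)/(((-23802 + 21646)*(-30998 - 38584))) = (-216 - 16*(-171))/(((-23802 + 21646)*(-30998 - 38584))) = (-216 + 2736)/((-2156*(-69582))) = 2520/150018792 = 2520*(1/150018792) = 15/892969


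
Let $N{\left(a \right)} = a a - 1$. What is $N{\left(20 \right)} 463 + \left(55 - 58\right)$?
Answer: $184734$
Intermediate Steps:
$N{\left(a \right)} = -1 + a^{2}$ ($N{\left(a \right)} = a^{2} - 1 = -1 + a^{2}$)
$N{\left(20 \right)} 463 + \left(55 - 58\right) = \left(-1 + 20^{2}\right) 463 + \left(55 - 58\right) = \left(-1 + 400\right) 463 + \left(55 - 58\right) = 399 \cdot 463 - 3 = 184737 - 3 = 184734$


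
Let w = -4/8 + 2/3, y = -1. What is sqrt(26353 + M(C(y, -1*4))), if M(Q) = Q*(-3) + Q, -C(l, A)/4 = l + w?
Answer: sqrt(237117)/3 ≈ 162.32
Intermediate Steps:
w = 1/6 (w = -4*1/8 + 2*(1/3) = -1/2 + 2/3 = 1/6 ≈ 0.16667)
C(l, A) = -2/3 - 4*l (C(l, A) = -4*(l + 1/6) = -4*(1/6 + l) = -2/3 - 4*l)
M(Q) = -2*Q (M(Q) = -3*Q + Q = -2*Q)
sqrt(26353 + M(C(y, -1*4))) = sqrt(26353 - 2*(-2/3 - 4*(-1))) = sqrt(26353 - 2*(-2/3 + 4)) = sqrt(26353 - 2*10/3) = sqrt(26353 - 20/3) = sqrt(79039/3) = sqrt(237117)/3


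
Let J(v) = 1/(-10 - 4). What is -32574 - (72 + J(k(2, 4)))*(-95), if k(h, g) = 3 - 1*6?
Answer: -360371/14 ≈ -25741.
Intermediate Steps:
k(h, g) = -3 (k(h, g) = 3 - 6 = -3)
J(v) = -1/14 (J(v) = 1/(-14) = -1/14)
-32574 - (72 + J(k(2, 4)))*(-95) = -32574 - (72 - 1/14)*(-95) = -32574 - 1007*(-95)/14 = -32574 - 1*(-95665/14) = -32574 + 95665/14 = -360371/14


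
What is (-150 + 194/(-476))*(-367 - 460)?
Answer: 29604119/238 ≈ 1.2439e+5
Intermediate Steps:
(-150 + 194/(-476))*(-367 - 460) = (-150 + 194*(-1/476))*(-827) = (-150 - 97/238)*(-827) = -35797/238*(-827) = 29604119/238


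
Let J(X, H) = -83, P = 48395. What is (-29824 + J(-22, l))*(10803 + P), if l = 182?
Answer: -1770434586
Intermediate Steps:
(-29824 + J(-22, l))*(10803 + P) = (-29824 - 83)*(10803 + 48395) = -29907*59198 = -1770434586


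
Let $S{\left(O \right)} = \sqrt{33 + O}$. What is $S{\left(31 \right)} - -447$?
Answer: $455$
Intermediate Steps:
$S{\left(31 \right)} - -447 = \sqrt{33 + 31} - -447 = \sqrt{64} + 447 = 8 + 447 = 455$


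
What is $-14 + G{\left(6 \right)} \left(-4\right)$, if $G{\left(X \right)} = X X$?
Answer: $-158$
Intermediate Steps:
$G{\left(X \right)} = X^{2}$
$-14 + G{\left(6 \right)} \left(-4\right) = -14 + 6^{2} \left(-4\right) = -14 + 36 \left(-4\right) = -14 - 144 = -158$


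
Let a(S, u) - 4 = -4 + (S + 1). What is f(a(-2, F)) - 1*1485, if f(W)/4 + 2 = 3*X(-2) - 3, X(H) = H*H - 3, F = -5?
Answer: -1493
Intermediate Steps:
X(H) = -3 + H² (X(H) = H² - 3 = -3 + H²)
a(S, u) = 1 + S (a(S, u) = 4 + (-4 + (S + 1)) = 4 + (-4 + (1 + S)) = 4 + (-3 + S) = 1 + S)
f(W) = -8 (f(W) = -8 + 4*(3*(-3 + (-2)²) - 3) = -8 + 4*(3*(-3 + 4) - 3) = -8 + 4*(3*1 - 3) = -8 + 4*(3 - 3) = -8 + 4*0 = -8 + 0 = -8)
f(a(-2, F)) - 1*1485 = -8 - 1*1485 = -8 - 1485 = -1493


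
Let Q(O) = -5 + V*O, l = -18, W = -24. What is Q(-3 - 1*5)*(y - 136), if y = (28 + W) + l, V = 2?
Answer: 3150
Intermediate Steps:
Q(O) = -5 + 2*O
y = -14 (y = (28 - 24) - 18 = 4 - 18 = -14)
Q(-3 - 1*5)*(y - 136) = (-5 + 2*(-3 - 1*5))*(-14 - 136) = (-5 + 2*(-3 - 5))*(-150) = (-5 + 2*(-8))*(-150) = (-5 - 16)*(-150) = -21*(-150) = 3150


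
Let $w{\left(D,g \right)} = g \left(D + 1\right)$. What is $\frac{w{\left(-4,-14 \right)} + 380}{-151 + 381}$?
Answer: $\frac{211}{115} \approx 1.8348$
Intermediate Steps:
$w{\left(D,g \right)} = g \left(1 + D\right)$
$\frac{w{\left(-4,-14 \right)} + 380}{-151 + 381} = \frac{- 14 \left(1 - 4\right) + 380}{-151 + 381} = \frac{\left(-14\right) \left(-3\right) + 380}{230} = \left(42 + 380\right) \frac{1}{230} = 422 \cdot \frac{1}{230} = \frac{211}{115}$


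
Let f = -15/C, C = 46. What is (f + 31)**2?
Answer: 1990921/2116 ≈ 940.89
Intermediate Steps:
f = -15/46 ≈ -0.32609
(f + 31)**2 = (-15/46 + 31)**2 = (1411/46)**2 = 1990921/2116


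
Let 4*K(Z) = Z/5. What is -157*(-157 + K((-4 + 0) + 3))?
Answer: 493137/20 ≈ 24657.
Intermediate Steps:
K(Z) = Z/20 (K(Z) = (Z/5)/4 = Z/20)
-157*(-157 + K((-4 + 0) + 3)) = -157*(-157 + ((-4 + 0) + 3)/20) = -157*(-157 + (-4 + 3)/20) = -157*(-157 + (1/20)*(-1)) = -157*(-157 - 1/20) = -157*(-3141/20) = 493137/20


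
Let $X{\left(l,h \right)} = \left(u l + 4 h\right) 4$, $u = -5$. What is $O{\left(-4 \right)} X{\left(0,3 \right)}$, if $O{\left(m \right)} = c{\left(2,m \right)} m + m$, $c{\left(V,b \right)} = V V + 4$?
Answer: $-1728$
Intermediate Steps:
$c{\left(V,b \right)} = 4 + V^{2}$ ($c{\left(V,b \right)} = V^{2} + 4 = 4 + V^{2}$)
$X{\left(l,h \right)} = - 20 l + 16 h$ ($X{\left(l,h \right)} = \left(- 5 l + 4 h\right) 4 = - 20 l + 16 h$)
$O{\left(m \right)} = 9 m$ ($O{\left(m \right)} = \left(4 + 2^{2}\right) m + m = \left(4 + 4\right) m + m = 8 m + m = 9 m$)
$O{\left(-4 \right)} X{\left(0,3 \right)} = 9 \left(-4\right) \left(\left(-20\right) 0 + 16 \cdot 3\right) = - 36 \left(0 + 48\right) = \left(-36\right) 48 = -1728$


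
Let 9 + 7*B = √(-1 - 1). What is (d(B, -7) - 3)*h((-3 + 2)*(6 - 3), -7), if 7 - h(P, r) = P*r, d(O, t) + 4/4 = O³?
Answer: 4094/49 - 482*I*√2/49 ≈ 83.551 - 13.911*I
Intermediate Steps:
B = -9/7 + I*√2/7 (B = -9/7 + √(-1 - 1)/7 = -9/7 + √(-2)/7 = -9/7 + (I*√2)/7 = -9/7 + I*√2/7 ≈ -1.2857 + 0.20203*I)
d(O, t) = -1 + O³
h(P, r) = 7 - P*r
(d(B, -7) - 3)*h((-3 + 2)*(6 - 3), -7) = ((-1 + (-9/7 + I*√2/7)³) - 3)*(7 - 1*(-3 + 2)*(6 - 3)*(-7)) = (-4 + (-9/7 + I*√2/7)³)*(7 - 1*(-1*3)*(-7)) = (-4 + (-9/7 + I*√2/7)³)*(7 - 1*(-3)*(-7)) = (-4 + (-9/7 + I*√2/7)³)*(7 - 21) = (-4 + (-9/7 + I*√2/7)³)*(-14) = 56 - 14*(-9/7 + I*√2/7)³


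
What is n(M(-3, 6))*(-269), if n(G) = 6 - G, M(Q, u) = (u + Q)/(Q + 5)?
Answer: -2421/2 ≈ -1210.5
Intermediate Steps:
M(Q, u) = (Q + u)/(5 + Q)
n(M(-3, 6))*(-269) = (6 - (-3 + 6)/(5 - 3))*(-269) = (6 - 3/2)*(-269) = (9/2)*(-269) = -2421/2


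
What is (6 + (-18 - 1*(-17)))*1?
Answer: 5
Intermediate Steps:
(6 + (-18 - 1*(-17)))*1 = (6 + (-18 + 17))*1 = (6 - 1)*1 = 5*1 = 5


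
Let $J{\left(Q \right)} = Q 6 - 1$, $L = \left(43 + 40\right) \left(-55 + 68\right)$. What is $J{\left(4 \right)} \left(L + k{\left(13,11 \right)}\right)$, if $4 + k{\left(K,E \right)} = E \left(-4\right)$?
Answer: $23713$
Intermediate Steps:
$L = 1079$ ($L = 83 \cdot 13 = 1079$)
$k{\left(K,E \right)} = -4 - 4 E$ ($k{\left(K,E \right)} = -4 + E \left(-4\right) = -4 - 4 E$)
$J{\left(Q \right)} = -1 + 6 Q$ ($J{\left(Q \right)} = 6 Q - 1 = -1 + 6 Q$)
$J{\left(4 \right)} \left(L + k{\left(13,11 \right)}\right) = \left(-1 + 6 \cdot 4\right) \left(1079 - 48\right) = \left(-1 + 24\right) \left(1079 - 48\right) = 23 \left(1079 - 48\right) = 23 \cdot 1031 = 23713$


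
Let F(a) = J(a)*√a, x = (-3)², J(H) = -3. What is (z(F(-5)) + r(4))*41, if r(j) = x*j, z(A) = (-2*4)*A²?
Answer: 16236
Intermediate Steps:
x = 9
F(a) = -3*√a
z(A) = -8*A²
r(j) = 9*j
(z(F(-5)) + r(4))*41 = (-8*(-3*I*√5)² + 9*4)*41 = (-8*(-3*I*√5)² + 36)*41 = (-8*(-45) + 36)*41 = (360 + 36)*41 = 396*41 = 16236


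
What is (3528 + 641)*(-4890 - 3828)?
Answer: -36345342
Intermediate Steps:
(3528 + 641)*(-4890 - 3828) = 4169*(-8718) = -36345342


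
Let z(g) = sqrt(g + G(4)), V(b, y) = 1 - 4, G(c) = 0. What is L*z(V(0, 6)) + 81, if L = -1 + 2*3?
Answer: 81 + 5*I*sqrt(3) ≈ 81.0 + 8.6602*I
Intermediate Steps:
V(b, y) = -3
z(g) = sqrt(g) (z(g) = sqrt(g + 0) = sqrt(g))
L = 5 (L = -1 + 6 = 5)
L*z(V(0, 6)) + 81 = 5*sqrt(-3) + 81 = 5*(I*sqrt(3)) + 81 = 5*I*sqrt(3) + 81 = 81 + 5*I*sqrt(3)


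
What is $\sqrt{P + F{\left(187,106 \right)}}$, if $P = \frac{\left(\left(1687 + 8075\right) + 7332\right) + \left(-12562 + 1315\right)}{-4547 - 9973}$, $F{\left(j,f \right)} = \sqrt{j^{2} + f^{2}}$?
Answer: $\frac{\sqrt{-19490 + 48400 \sqrt{46205}}}{220} \approx 14.648$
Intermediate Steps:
$F{\left(j,f \right)} = \sqrt{f^{2} + j^{2}}$
$P = - \frac{1949}{4840}$ ($P = \frac{\left(9762 + 7332\right) - 11247}{-14520} = \left(17094 - 11247\right) \left(- \frac{1}{14520}\right) = 5847 \left(- \frac{1}{14520}\right) = - \frac{1949}{4840} \approx -0.40269$)
$\sqrt{P + F{\left(187,106 \right)}} = \sqrt{- \frac{1949}{4840} + \sqrt{106^{2} + 187^{2}}} = \sqrt{- \frac{1949}{4840} + \sqrt{11236 + 34969}} = \sqrt{- \frac{1949}{4840} + \sqrt{46205}}$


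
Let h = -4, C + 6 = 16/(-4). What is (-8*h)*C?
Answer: -320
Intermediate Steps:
C = -10 (C = -6 + 16/(-4) = -6 + 16*(-¼) = -6 - 4 = -10)
(-8*h)*C = -8*(-4)*(-10) = 32*(-10) = -320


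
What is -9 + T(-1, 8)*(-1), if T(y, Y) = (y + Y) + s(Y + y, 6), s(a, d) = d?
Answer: -22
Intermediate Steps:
T(y, Y) = 6 + Y + y (T(y, Y) = (y + Y) + 6 = (Y + y) + 6 = 6 + Y + y)
-9 + T(-1, 8)*(-1) = -9 + (6 + 8 - 1)*(-1) = -9 + 13*(-1) = -9 - 13 = -22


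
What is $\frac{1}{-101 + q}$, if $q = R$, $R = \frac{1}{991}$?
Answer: $- \frac{991}{100090} \approx -0.0099011$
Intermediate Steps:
$R = \frac{1}{991} \approx 0.0010091$
$q = \frac{1}{991} \approx 0.0010091$
$\frac{1}{-101 + q} = \frac{1}{-101 + \frac{1}{991}} = \frac{1}{- \frac{100090}{991}} = - \frac{991}{100090}$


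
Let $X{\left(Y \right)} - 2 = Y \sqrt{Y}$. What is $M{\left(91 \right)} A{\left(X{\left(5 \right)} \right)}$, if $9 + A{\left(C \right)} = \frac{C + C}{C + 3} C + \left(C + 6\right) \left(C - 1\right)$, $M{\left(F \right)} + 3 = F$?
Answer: $\frac{53284}{5} + \frac{24596 \sqrt{5}}{5} \approx 21656.0$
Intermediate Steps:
$X{\left(Y \right)} = 2 + Y^{\frac{3}{2}}$ ($X{\left(Y \right)} = 2 + Y \sqrt{Y} = 2 + Y^{\frac{3}{2}}$)
$M{\left(F \right)} = -3 + F$
$A{\left(C \right)} = -9 + \left(-1 + C\right) \left(6 + C\right) + \frac{2 C^{2}}{3 + C}$ ($A{\left(C \right)} = -9 + \left(\frac{C + C}{C + 3} C + \left(C + 6\right) \left(C - 1\right)\right) = -9 + \left(\frac{2 C}{3 + C} C + \left(6 + C\right) \left(-1 + C\right)\right) = -9 + \left(\frac{2 C}{3 + C} C + \left(-1 + C\right) \left(6 + C\right)\right) = -9 + \left(\frac{2 C^{2}}{3 + C} + \left(-1 + C\right) \left(6 + C\right)\right) = -9 + \left(\left(-1 + C\right) \left(6 + C\right) + \frac{2 C^{2}}{3 + C}\right) = -9 + \left(-1 + C\right) \left(6 + C\right) + \frac{2 C^{2}}{3 + C}$)
$M{\left(91 \right)} A{\left(X{\left(5 \right)} \right)} = \left(-3 + 91\right) \frac{-45 + \left(2 + 5^{\frac{3}{2}}\right)^{3} + 10 \left(2 + 5^{\frac{3}{2}}\right)^{2}}{3 + \left(2 + 5^{\frac{3}{2}}\right)} = 88 \frac{-45 + \left(2 + 5 \sqrt{5}\right)^{3} + 10 \left(2 + 5 \sqrt{5}\right)^{2}}{3 + \left(2 + 5 \sqrt{5}\right)} = 88 \frac{-45 + \left(2 + 5 \sqrt{5}\right)^{3} + 10 \left(2 + 5 \sqrt{5}\right)^{2}}{5 + 5 \sqrt{5}} = \frac{88 \left(-45 + \left(2 + 5 \sqrt{5}\right)^{3} + 10 \left(2 + 5 \sqrt{5}\right)^{2}\right)}{5 + 5 \sqrt{5}}$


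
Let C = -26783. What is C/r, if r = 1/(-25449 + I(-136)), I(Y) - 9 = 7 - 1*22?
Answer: 681761265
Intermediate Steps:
I(Y) = -6 (I(Y) = 9 + (7 - 1*22) = 9 + (7 - 22) = 9 - 15 = -6)
r = -1/25455 (r = 1/(-25449 - 6) = 1/(-25455) = -1/25455 ≈ -3.9285e-5)
C/r = -26783/(-1/25455) = -26783*(-25455) = 681761265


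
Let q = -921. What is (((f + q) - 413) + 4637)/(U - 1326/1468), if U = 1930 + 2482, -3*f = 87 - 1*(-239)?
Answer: 1004846/1387605 ≈ 0.72416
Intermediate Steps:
f = -326/3 (f = -(87 - 1*(-239))/3 = -(87 + 239)/3 = -1/3*326 = -326/3 ≈ -108.67)
U = 4412
(((f + q) - 413) + 4637)/(U - 1326/1468) = (((-326/3 - 921) - 413) + 4637)/(4412 - 1326/1468) = ((-3089/3 - 413) + 4637)/(4412 - 1326*1/1468) = (-4328/3 + 4637)/(4412 - 663/734) = 9583/(3*(3237745/734)) = (9583/3)*(734/3237745) = 1004846/1387605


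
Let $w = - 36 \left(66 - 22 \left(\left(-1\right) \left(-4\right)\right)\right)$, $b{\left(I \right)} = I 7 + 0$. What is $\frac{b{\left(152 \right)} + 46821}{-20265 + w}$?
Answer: $- \frac{47885}{19473} \approx -2.459$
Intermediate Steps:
$b{\left(I \right)} = 7 I$ ($b{\left(I \right)} = 7 I + 0 = 7 I$)
$w = 792$ ($w = - 36 \left(66 - 88\right) = \left(-36\right) \left(-22\right) = 792$)
$\frac{b{\left(152 \right)} + 46821}{-20265 + w} = \frac{7 \cdot 152 + 46821}{-20265 + 792} = \frac{1064 + 46821}{-19473} = 47885 \left(- \frac{1}{19473}\right) = - \frac{47885}{19473}$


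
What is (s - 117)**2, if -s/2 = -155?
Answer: 37249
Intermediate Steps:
s = 310 (s = -2*(-155) = 310)
(s - 117)**2 = (310 - 117)**2 = 193**2 = 37249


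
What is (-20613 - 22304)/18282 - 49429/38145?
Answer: -282303327/77485210 ≈ -3.6433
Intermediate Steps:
(-20613 - 22304)/18282 - 49429/38145 = -42917*1/18282 - 49429*1/38145 = -42917/18282 - 49429/38145 = -282303327/77485210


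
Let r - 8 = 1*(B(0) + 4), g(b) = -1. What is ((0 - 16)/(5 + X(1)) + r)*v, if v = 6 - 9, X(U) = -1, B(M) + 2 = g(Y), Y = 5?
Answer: -15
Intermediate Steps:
B(M) = -3 (B(M) = -2 - 1 = -3)
r = 9 (r = 8 + 1*(-3 + 4) = 8 + 1*1 = 8 + 1 = 9)
v = -3
((0 - 16)/(5 + X(1)) + r)*v = ((0 - 16)/(5 - 1) + 9)*(-3) = (-16/4 + 9)*(-3) = (-16*1/4 + 9)*(-3) = (-4 + 9)*(-3) = 5*(-3) = -15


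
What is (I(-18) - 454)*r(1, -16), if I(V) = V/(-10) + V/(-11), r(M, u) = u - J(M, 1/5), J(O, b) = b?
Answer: 2007261/275 ≈ 7299.1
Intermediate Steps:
r(M, u) = -1/5 + u (r(M, u) = u - 1/5 = -1/5 + u)
I(V) = -21*V/110 (I(V) = V*(-1/10) + V*(-1/11) = -V/10 - V/11 = -21*V/110)
(I(-18) - 454)*r(1, -16) = (-21/110*(-18) - 454)*(-1/5 - 16) = (189/55 - 454)*(-81/5) = -24781/55*(-81/5) = 2007261/275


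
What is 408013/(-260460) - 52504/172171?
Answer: -83923198063/44843658660 ≈ -1.8715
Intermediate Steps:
408013/(-260460) - 52504/172171 = 408013*(-1/260460) - 52504*1/172171 = -408013/260460 - 52504/172171 = -83923198063/44843658660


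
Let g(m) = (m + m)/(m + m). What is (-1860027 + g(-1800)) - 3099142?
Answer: -4959168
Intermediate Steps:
g(m) = 1 (g(m) = (2*m)/((2*m)) = (2*m)*(1/(2*m)) = 1)
(-1860027 + g(-1800)) - 3099142 = (-1860027 + 1) - 3099142 = -1860026 - 3099142 = -4959168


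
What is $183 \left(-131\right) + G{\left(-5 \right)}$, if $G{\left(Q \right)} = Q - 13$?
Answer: $-23991$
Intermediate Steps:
$G{\left(Q \right)} = -13 + Q$
$183 \left(-131\right) + G{\left(-5 \right)} = 183 \left(-131\right) - 18 = -23973 - 18 = -23991$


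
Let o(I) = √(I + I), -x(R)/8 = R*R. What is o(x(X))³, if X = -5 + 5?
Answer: 0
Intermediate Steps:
X = 0
x(R) = -8*R² (x(R) = -8*R*R = -8*R²)
o(I) = √2*√I (o(I) = √(2*I) = √2*√I)
o(x(X))³ = (√2*√(-8*0²))³ = (√2*√(-8*0))³ = (√2*√0)³ = (√2*0)³ = 0³ = 0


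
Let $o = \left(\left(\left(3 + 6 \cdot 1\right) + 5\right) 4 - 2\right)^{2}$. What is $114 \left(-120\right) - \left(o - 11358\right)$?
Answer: $-5238$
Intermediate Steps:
$o = 2916$ ($o = \left(\left(\left(3 + 6\right) + 5\right) 4 - 2\right)^{2} = \left(\left(9 + 5\right) 4 - 2\right)^{2} = \left(14 \cdot 4 - 2\right)^{2} = \left(56 - 2\right)^{2} = 54^{2} = 2916$)
$114 \left(-120\right) - \left(o - 11358\right) = 114 \left(-120\right) - \left(2916 - 11358\right) = -13680 - \left(2916 - 11358\right) = -13680 - -8442 = -13680 + 8442 = -5238$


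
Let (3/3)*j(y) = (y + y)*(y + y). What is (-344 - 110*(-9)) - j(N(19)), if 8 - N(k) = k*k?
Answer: -497790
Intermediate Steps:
N(k) = 8 - k² (N(k) = 8 - k*k = 8 - k²)
j(y) = 4*y² (j(y) = (y + y)*(y + y) = (2*y)*(2*y) = 4*y²)
(-344 - 110*(-9)) - j(N(19)) = (-344 - 110*(-9)) - 4*(8 - 1*19²)² = (-344 + 990) - 4*(8 - 1*361)² = 646 - 4*(8 - 361)² = 646 - 4*(-353)² = 646 - 4*124609 = 646 - 1*498436 = 646 - 498436 = -497790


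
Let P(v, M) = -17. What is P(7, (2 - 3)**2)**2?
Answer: 289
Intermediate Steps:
P(7, (2 - 3)**2)**2 = (-17)**2 = 289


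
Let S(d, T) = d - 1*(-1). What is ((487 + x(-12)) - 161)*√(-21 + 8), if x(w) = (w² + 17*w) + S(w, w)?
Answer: 255*I*√13 ≈ 919.42*I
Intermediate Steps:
S(d, T) = 1 + d (S(d, T) = d + 1 = 1 + d)
x(w) = 1 + w² + 18*w (x(w) = (w² + 17*w) + (1 + w) = 1 + w² + 18*w)
((487 + x(-12)) - 161)*√(-21 + 8) = ((487 + (1 + (-12)² + 18*(-12))) - 161)*√(-21 + 8) = ((487 + (1 + 144 - 216)) - 161)*√(-13) = ((487 - 71) - 161)*(I*√13) = (416 - 161)*(I*√13) = 255*(I*√13) = 255*I*√13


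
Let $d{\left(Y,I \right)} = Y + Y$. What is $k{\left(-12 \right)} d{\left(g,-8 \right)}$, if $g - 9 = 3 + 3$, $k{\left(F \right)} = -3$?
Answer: $-90$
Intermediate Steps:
$g = 15$ ($g = 9 + \left(3 + 3\right) = 9 + 6 = 15$)
$d{\left(Y,I \right)} = 2 Y$
$k{\left(-12 \right)} d{\left(g,-8 \right)} = - 3 \cdot 2 \cdot 15 = \left(-3\right) 30 = -90$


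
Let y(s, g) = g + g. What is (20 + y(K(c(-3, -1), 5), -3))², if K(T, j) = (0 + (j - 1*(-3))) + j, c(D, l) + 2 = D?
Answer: 196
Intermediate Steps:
c(D, l) = -2 + D
K(T, j) = 3 + 2*j (K(T, j) = (0 + (j + 3)) + j = (0 + (3 + j)) + j = (3 + j) + j = 3 + 2*j)
y(s, g) = 2*g
(20 + y(K(c(-3, -1), 5), -3))² = (20 + 2*(-3))² = (20 - 6)² = 14² = 196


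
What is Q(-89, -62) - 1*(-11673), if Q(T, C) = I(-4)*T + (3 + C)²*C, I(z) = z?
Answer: -203793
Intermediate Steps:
Q(T, C) = -4*T + C*(3 + C)² (Q(T, C) = -4*T + (3 + C)²*C = -4*T + C*(3 + C)²)
Q(-89, -62) - 1*(-11673) = (-4*(-89) - 62*(3 - 62)²) - 1*(-11673) = (356 - 62*(-59)²) + 11673 = (356 - 62*3481) + 11673 = (356 - 215822) + 11673 = -215466 + 11673 = -203793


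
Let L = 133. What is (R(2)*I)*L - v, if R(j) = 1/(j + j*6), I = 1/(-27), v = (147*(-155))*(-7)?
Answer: -8612749/54 ≈ -1.5950e+5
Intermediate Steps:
v = 159495 (v = -22785*(-7) = 159495)
I = -1/27 ≈ -0.037037
R(j) = 1/(7*j) (R(j) = 1/(j + 6*j) = 1/(7*j))
(R(2)*I)*L - v = (((1/7)/2)*(-1/27))*133 - 1*159495 = (((1/7)*(1/2))*(-1/27))*133 - 159495 = ((1/14)*(-1/27))*133 - 159495 = -1/378*133 - 159495 = -19/54 - 159495 = -8612749/54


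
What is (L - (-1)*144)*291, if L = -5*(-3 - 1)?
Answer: 47724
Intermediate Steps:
L = 20 (L = -5*(-4) = 20)
(L - (-1)*144)*291 = (20 - (-1)*144)*291 = (20 - 1*(-144))*291 = (20 + 144)*291 = 164*291 = 47724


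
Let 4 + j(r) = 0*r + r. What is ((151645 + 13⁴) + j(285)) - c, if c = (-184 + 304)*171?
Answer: 159967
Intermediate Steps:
j(r) = -4 + r (j(r) = -4 + (0*r + r) = -4 + (0 + r) = -4 + r)
c = 20520 (c = 120*171 = 20520)
((151645 + 13⁴) + j(285)) - c = ((151645 + 13⁴) + (-4 + 285)) - 1*20520 = ((151645 + 28561) + 281) - 20520 = (180206 + 281) - 20520 = 180487 - 20520 = 159967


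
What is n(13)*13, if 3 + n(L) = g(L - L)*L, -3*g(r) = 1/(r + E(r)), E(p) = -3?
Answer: -182/9 ≈ -20.222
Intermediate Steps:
g(r) = -1/(3*(-3 + r)) (g(r) = -1/(3*(r - 3)) = -1/(3*(-3 + r)))
n(L) = -3 + L/9 (n(L) = -3 + (-1/(-9 + 3*(L - L)))*L = -3 + (-1/(-9 + 3*0))*L = -3 + (-1/(-9 + 0))*L = -3 + (-1/(-9))*L = -3 + (-1*(-1/9))*L = -3 + L/9)
n(13)*13 = (-3 + (1/9)*13)*13 = (-3 + 13/9)*13 = -14/9*13 = -182/9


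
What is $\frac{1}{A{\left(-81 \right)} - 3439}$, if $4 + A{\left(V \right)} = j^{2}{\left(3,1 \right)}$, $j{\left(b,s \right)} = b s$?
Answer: $- \frac{1}{3434} \approx -0.00029121$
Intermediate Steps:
$A{\left(V \right)} = 5$ ($A{\left(V \right)} = -4 + \left(3 \cdot 1\right)^{2} = -4 + 3^{2} = -4 + 9 = 5$)
$\frac{1}{A{\left(-81 \right)} - 3439} = \frac{1}{5 - 3439} = \frac{1}{-3434} = - \frac{1}{3434}$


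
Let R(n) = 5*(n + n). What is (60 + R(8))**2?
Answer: 19600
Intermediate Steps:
R(n) = 10*n (R(n) = 5*(2*n) = 10*n)
(60 + R(8))**2 = (60 + 10*8)**2 = (60 + 80)**2 = 140**2 = 19600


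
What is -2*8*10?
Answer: -160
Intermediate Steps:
-2*8*10 = -16*10 = -160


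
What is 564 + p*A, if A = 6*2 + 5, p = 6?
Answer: 666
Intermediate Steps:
A = 17 (A = 12 + 5 = 17)
564 + p*A = 564 + 6*17 = 564 + 102 = 666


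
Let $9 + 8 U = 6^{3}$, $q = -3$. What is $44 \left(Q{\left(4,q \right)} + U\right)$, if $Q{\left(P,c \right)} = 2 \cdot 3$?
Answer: $\frac{2805}{2} \approx 1402.5$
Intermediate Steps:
$U = \frac{207}{8}$ ($U = - \frac{9}{8} + \frac{6^{3}}{8} = - \frac{9}{8} + \frac{1}{8} \cdot 216 = - \frac{9}{8} + 27 = \frac{207}{8} \approx 25.875$)
$Q{\left(P,c \right)} = 6$
$44 \left(Q{\left(4,q \right)} + U\right) = 44 \left(6 + \frac{207}{8}\right) = 44 \cdot \frac{255}{8} = \frac{2805}{2}$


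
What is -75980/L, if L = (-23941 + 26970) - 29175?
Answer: 37990/13073 ≈ 2.9060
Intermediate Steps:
L = -26146 (L = 3029 - 29175 = -26146)
-75980/L = -75980/(-26146) = -75980*(-1/26146) = 37990/13073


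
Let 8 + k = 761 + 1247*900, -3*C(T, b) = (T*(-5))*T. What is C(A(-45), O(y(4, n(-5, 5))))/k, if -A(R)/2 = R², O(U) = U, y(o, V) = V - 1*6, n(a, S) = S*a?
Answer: 9112500/374351 ≈ 24.342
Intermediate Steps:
y(o, V) = -6 + V (y(o, V) = V - 6 = -6 + V)
A(R) = -2*R²
C(T, b) = 5*T²/3 (C(T, b) = -T*(-5)*T/3 = -(-5*T)*T/3 = -(-5)*T²/3 = 5*T²/3)
k = 1123053 (k = -8 + (761 + 1247*900) = -8 + (761 + 1122300) = -8 + 1123061 = 1123053)
C(A(-45), O(y(4, n(-5, 5))))/k = (5*(-2*(-45)²)²/3)/1123053 = (5*(-2*2025)²/3)*(1/1123053) = ((5/3)*(-4050)²)*(1/1123053) = ((5/3)*16402500)*(1/1123053) = 27337500*(1/1123053) = 9112500/374351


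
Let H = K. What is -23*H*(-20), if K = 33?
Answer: 15180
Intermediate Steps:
H = 33
-23*H*(-20) = -23*33*(-20) = -759*(-20) = 15180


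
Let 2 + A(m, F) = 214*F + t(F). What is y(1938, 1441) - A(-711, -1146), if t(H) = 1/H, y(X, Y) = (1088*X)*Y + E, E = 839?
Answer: 3482302055395/1146 ≈ 3.0387e+9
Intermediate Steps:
y(X, Y) = 839 + 1088*X*Y (y(X, Y) = (1088*X)*Y + 839 = 1088*X*Y + 839 = 839 + 1088*X*Y)
A(m, F) = -2 + 1/F + 214*F (A(m, F) = -2 + (214*F + 1/F) = -2 + (1/F + 214*F) = -2 + 1/F + 214*F)
y(1938, 1441) - A(-711, -1146) = (839 + 1088*1938*1441) - (-2 + 1/(-1146) + 214*(-1146)) = (839 + 3038411904) - (-2 - 1/1146 - 245244) = 3038412743 - 1*(-281051917/1146) = 3038412743 + 281051917/1146 = 3482302055395/1146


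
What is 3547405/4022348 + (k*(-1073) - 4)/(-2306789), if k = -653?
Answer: 5364796371125/9278708120572 ≈ 0.57818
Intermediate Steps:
3547405/4022348 + (k*(-1073) - 4)/(-2306789) = 3547405/4022348 + (-653*(-1073) - 4)/(-2306789) = 3547405*(1/4022348) + (700669 - 4)*(-1/2306789) = 3547405/4022348 + 700665*(-1/2306789) = 3547405/4022348 - 700665/2306789 = 5364796371125/9278708120572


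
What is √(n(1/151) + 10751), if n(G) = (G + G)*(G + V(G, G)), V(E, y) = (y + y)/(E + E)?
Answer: 3*√27237095/151 ≈ 103.69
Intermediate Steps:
V(E, y) = y/E (V(E, y) = (2*y)/((2*E)) = (2*y)*(1/(2*E)) = y/E)
n(G) = 2*G*(1 + G) (n(G) = (G + G)*(G + G/G) = (2*G)*(G + 1) = (2*G)*(1 + G) = 2*G*(1 + G))
√(n(1/151) + 10751) = √(2*(1 + 1/151)/151 + 10751) = √(2*(1/151)*(1 + 1/151) + 10751) = √(2*(1/151)*(152/151) + 10751) = √(304/22801 + 10751) = √(245133855/22801) = 3*√27237095/151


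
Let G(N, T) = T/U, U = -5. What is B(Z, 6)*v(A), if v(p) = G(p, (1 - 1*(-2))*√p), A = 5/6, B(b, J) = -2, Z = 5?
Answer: √30/5 ≈ 1.0954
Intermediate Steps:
A = ⅚ (A = 5*(⅙) = ⅚ ≈ 0.83333)
G(N, T) = -T/5 (G(N, T) = T/(-5) = T*(-⅕) = -T/5)
v(p) = -3*√p/5 (v(p) = -(1 - 1*(-2))*√p/5 = -(1 + 2)*√p/5 = -3*√p/5)
B(Z, 6)*v(A) = -(-6)*√(⅚)/5 = -(-6)*√30/6/5 = -(-1)*√30/5 = √30/5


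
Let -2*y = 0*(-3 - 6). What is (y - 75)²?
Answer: 5625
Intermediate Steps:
y = 0 (y = -0*(-3 - 6) = -0*(-9) = -½*0 = 0)
(y - 75)² = (0 - 75)² = (-75)² = 5625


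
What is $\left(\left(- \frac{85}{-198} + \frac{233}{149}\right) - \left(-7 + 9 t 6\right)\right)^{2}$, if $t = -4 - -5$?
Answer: $\frac{1763039562025}{870368004} \approx 2025.6$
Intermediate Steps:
$t = 1$ ($t = -4 + 5 = 1$)
$\left(\left(- \frac{85}{-198} + \frac{233}{149}\right) - \left(-7 + 9 t 6\right)\right)^{2} = \left(\left(- \frac{85}{-198} + \frac{233}{149}\right) + \left(7 - 9 \cdot 1 \cdot 6\right)\right)^{2} = \left(\left(\left(-85\right) \left(- \frac{1}{198}\right) + 233 \cdot \frac{1}{149}\right) + \left(7 - 54\right)\right)^{2} = \left(\left(\frac{85}{198} + \frac{233}{149}\right) + \left(7 - 54\right)\right)^{2} = \left(\frac{58799}{29502} - 47\right)^{2} = \left(- \frac{1327795}{29502}\right)^{2} = \frac{1763039562025}{870368004}$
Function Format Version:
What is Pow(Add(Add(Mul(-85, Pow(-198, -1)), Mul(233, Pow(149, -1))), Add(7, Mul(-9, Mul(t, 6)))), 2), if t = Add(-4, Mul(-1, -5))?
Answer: Rational(1763039562025, 870368004) ≈ 2025.6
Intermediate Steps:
t = 1 (t = Add(-4, 5) = 1)
Pow(Add(Add(Mul(-85, Pow(-198, -1)), Mul(233, Pow(149, -1))), Add(7, Mul(-9, Mul(t, 6)))), 2) = Pow(Add(Add(Mul(-85, Pow(-198, -1)), Mul(233, Pow(149, -1))), Add(7, Mul(-9, Mul(1, 6)))), 2) = Pow(Add(Add(Mul(-85, Rational(-1, 198)), Mul(233, Rational(1, 149))), Add(7, Mul(-9, 6))), 2) = Pow(Add(Add(Rational(85, 198), Rational(233, 149)), Add(7, -54)), 2) = Pow(Add(Rational(58799, 29502), -47), 2) = Pow(Rational(-1327795, 29502), 2) = Rational(1763039562025, 870368004)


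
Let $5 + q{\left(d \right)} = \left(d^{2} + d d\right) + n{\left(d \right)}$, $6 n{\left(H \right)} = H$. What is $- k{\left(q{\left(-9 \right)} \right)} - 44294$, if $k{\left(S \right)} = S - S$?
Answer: $-44294$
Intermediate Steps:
$n{\left(H \right)} = \frac{H}{6}$
$q{\left(d \right)} = -5 + 2 d^{2} + \frac{d}{6}$ ($q{\left(d \right)} = -5 + \left(\left(d^{2} + d d\right) + \frac{d}{6}\right) = -5 + \left(\left(d^{2} + d^{2}\right) + \frac{d}{6}\right) = -5 + \left(2 d^{2} + \frac{d}{6}\right) = -5 + 2 d^{2} + \frac{d}{6}$)
$k{\left(S \right)} = 0$
$- k{\left(q{\left(-9 \right)} \right)} - 44294 = \left(-1\right) 0 - 44294 = 0 - 44294 = -44294$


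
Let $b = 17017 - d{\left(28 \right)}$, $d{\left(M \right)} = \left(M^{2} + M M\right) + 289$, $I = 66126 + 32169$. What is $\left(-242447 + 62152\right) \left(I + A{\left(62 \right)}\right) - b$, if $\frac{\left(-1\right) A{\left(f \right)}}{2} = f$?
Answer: $-17699755605$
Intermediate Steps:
$I = 98295$
$A{\left(f \right)} = - 2 f$
$d{\left(M \right)} = 289 + 2 M^{2}$ ($d{\left(M \right)} = \left(M^{2} + M^{2}\right) + 289 = 2 M^{2} + 289 = 289 + 2 M^{2}$)
$b = 15160$ ($b = 17017 - \left(289 + 2 \cdot 28^{2}\right) = 17017 - \left(289 + 2 \cdot 784\right) = 17017 - \left(289 + 1568\right) = 17017 - 1857 = 15160$)
$\left(-242447 + 62152\right) \left(I + A{\left(62 \right)}\right) - b = \left(-242447 + 62152\right) \left(98295 - 124\right) - 15160 = - 180295 \left(98295 - 124\right) - 15160 = \left(-180295\right) 98171 - 15160 = -17699740445 - 15160 = -17699755605$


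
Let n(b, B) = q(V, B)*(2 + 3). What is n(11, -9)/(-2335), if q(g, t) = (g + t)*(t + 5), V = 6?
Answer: -12/467 ≈ -0.025696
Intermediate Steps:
q(g, t) = (5 + t)*(g + t) (q(g, t) = (g + t)*(5 + t) = (5 + t)*(g + t))
n(b, B) = 150 + 5*B² + 55*B (n(b, B) = (B² + 5*6 + 5*B + 6*B)*(2 + 3) = (B² + 30 + 5*B + 6*B)*5 = (30 + B² + 11*B)*5 = 150 + 5*B² + 55*B)
n(11, -9)/(-2335) = (150 + 5*(-9)² + 55*(-9))/(-2335) = (150 + 5*81 - 495)*(-1/2335) = (150 + 405 - 495)*(-1/2335) = 60*(-1/2335) = -12/467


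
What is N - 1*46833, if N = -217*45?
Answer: -56598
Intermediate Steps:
N = -9765
N - 1*46833 = -9765 - 1*46833 = -9765 - 46833 = -56598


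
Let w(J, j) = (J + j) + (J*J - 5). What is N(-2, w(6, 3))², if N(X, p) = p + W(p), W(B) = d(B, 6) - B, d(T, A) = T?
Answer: 1600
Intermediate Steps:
W(B) = 0 (W(B) = B - B = 0)
w(J, j) = -5 + J + j + J² (w(J, j) = (J + j) + (J² - 5) = (J + j) + (-5 + J²) = -5 + J + j + J²)
N(X, p) = p (N(X, p) = p + 0 = p)
N(-2, w(6, 3))² = (-5 + 6 + 3 + 6²)² = (-5 + 6 + 3 + 36)² = 40² = 1600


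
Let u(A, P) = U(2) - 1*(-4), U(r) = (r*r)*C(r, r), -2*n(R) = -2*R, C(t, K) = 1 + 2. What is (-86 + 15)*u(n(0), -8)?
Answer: -1136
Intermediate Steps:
C(t, K) = 3
n(R) = R (n(R) = -(-1)*R = R)
U(r) = 3*r² (U(r) = (r*r)*3 = r²*3 = 3*r²)
u(A, P) = 16 (u(A, P) = 3*2² - 1*(-4) = 3*4 + 4 = 12 + 4 = 16)
(-86 + 15)*u(n(0), -8) = (-86 + 15)*16 = -71*16 = -1136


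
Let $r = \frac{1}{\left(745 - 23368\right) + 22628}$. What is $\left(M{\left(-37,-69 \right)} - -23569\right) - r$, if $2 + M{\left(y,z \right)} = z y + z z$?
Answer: $\frac{154404}{5} \approx 30881.0$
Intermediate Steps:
$M{\left(y,z \right)} = -2 + z^{2} + y z$ ($M{\left(y,z \right)} = -2 + \left(z y + z z\right) = -2 + \left(y z + z^{2}\right) = -2 + \left(z^{2} + y z\right) = -2 + z^{2} + y z$)
$r = \frac{1}{5}$ ($r = \frac{1}{-22623 + 22628} = \frac{1}{5} \approx 0.2$)
$\left(M{\left(-37,-69 \right)} - -23569\right) - r = \left(\left(-2 + \left(-69\right)^{2} - -2553\right) - -23569\right) - \frac{1}{5} = \left(\left(-2 + 4761 + 2553\right) + 23569\right) - \frac{1}{5} = \left(7312 + 23569\right) - \frac{1}{5} = 30881 - \frac{1}{5} = \frac{154404}{5}$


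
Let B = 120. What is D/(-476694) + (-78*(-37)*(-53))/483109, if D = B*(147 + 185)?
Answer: -415140646/1037365593 ≈ -0.40019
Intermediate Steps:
D = 39840 (D = 120*(147 + 185) = 120*332 = 39840)
D/(-476694) + (-78*(-37)*(-53))/483109 = 39840/(-476694) + (-78*(-37)*(-53))/483109 = 39840*(-1/476694) + (2886*(-53))*(1/483109) = -6640/79449 - 152958*1/483109 = -6640/79449 - 4134/13057 = -415140646/1037365593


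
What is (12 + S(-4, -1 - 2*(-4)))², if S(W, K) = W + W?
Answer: 16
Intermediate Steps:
S(W, K) = 2*W
(12 + S(-4, -1 - 2*(-4)))² = (12 + 2*(-4))² = (12 - 8)² = 4² = 16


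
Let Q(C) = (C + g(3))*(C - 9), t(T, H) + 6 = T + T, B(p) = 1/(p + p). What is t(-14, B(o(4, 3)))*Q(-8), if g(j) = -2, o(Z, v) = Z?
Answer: -5780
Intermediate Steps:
B(p) = 1/(2*p)
t(T, H) = -6 + 2*T (t(T, H) = -6 + (T + T) = -6 + 2*T)
Q(C) = (-9 + C)*(-2 + C) (Q(C) = (C - 2)*(C - 9) = (-2 + C)*(-9 + C) = (-9 + C)*(-2 + C))
t(-14, B(o(4, 3)))*Q(-8) = (-6 + 2*(-14))*(18 + (-8)**2 - 11*(-8)) = (-6 - 28)*(18 + 64 + 88) = -34*170 = -5780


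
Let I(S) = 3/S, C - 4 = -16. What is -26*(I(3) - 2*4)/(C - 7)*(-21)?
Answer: 3822/19 ≈ 201.16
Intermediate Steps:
C = -12 (C = 4 - 16 = -12)
-26*(I(3) - 2*4)/(C - 7)*(-21) = -26*(3/3 - 2*4)/(-12 - 7)*(-21) = -26*(3*(⅓) - 8)/(-19)*(-21) = -26*(1 - 8)*(-1)/19*(-21) = -(-182)*(-1)/19*(-21) = -26*7/19*(-21) = -182/19*(-21) = 3822/19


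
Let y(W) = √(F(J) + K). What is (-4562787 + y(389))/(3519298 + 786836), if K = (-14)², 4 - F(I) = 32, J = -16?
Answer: -1520929/1435378 + √42/2153067 ≈ -1.0596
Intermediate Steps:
F(I) = -28 (F(I) = 4 - 1*32 = 4 - 32 = -28)
K = 196
y(W) = 2*√42 (y(W) = √(-28 + 196) = √168 = 2*√42)
(-4562787 + y(389))/(3519298 + 786836) = (-4562787 + 2*√42)/(3519298 + 786836) = (-4562787 + 2*√42)/4306134 = (-4562787 + 2*√42)*(1/4306134) = -1520929/1435378 + √42/2153067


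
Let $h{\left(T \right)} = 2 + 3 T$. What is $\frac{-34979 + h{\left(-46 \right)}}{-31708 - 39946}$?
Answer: $\frac{35115}{71654} \approx 0.49006$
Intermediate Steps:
$\frac{-34979 + h{\left(-46 \right)}}{-31708 - 39946} = \frac{-34979 + \left(2 + 3 \left(-46\right)\right)}{-31708 - 39946} = \frac{-34979 + \left(2 - 138\right)}{-71654} = \left(-34979 - 136\right) \left(- \frac{1}{71654}\right) = \left(-35115\right) \left(- \frac{1}{71654}\right) = \frac{35115}{71654}$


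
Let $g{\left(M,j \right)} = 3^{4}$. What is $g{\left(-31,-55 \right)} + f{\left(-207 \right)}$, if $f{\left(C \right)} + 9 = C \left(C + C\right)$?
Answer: $85770$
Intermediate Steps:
$g{\left(M,j \right)} = 81$
$f{\left(C \right)} = -9 + 2 C^{2}$ ($f{\left(C \right)} = -9 + C \left(C + C\right) = -9 + C 2 C = -9 + 2 C^{2}$)
$g{\left(-31,-55 \right)} + f{\left(-207 \right)} = 81 - \left(9 - 2 \left(-207\right)^{2}\right) = 81 + \left(-9 + 2 \cdot 42849\right) = 81 + \left(-9 + 85698\right) = 81 + 85689 = 85770$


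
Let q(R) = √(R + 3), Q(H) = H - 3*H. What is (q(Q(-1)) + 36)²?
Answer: (36 + √5)² ≈ 1462.0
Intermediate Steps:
Q(H) = -2*H
q(R) = √(3 + R)
(q(Q(-1)) + 36)² = (√(3 - 2*(-1)) + 36)² = (√(3 + 2) + 36)² = (√5 + 36)² = (36 + √5)²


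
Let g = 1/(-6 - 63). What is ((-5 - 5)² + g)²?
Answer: 47596201/4761 ≈ 9997.1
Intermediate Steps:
g = -1/69 (g = 1/(-69) = -1/69 ≈ -0.014493)
((-5 - 5)² + g)² = ((-5 - 5)² - 1/69)² = ((-10)² - 1/69)² = (100 - 1/69)² = (6899/69)² = 47596201/4761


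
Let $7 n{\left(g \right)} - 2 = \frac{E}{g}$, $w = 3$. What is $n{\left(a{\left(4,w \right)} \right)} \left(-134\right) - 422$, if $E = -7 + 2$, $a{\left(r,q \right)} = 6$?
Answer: $- \frac{1333}{3} \approx -444.33$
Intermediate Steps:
$E = -5$
$n{\left(g \right)} = \frac{2}{7} - \frac{5}{7 g}$ ($n{\left(g \right)} = \frac{2}{7} + \frac{\left(-5\right) \frac{1}{g}}{7} = \frac{2}{7} - \frac{5}{7 g}$)
$n{\left(a{\left(4,w \right)} \right)} \left(-134\right) - 422 = \frac{-5 + 2 \cdot 6}{7 \cdot 6} \left(-134\right) - 422 = \frac{1}{7} \cdot \frac{1}{6} \left(-5 + 12\right) \left(-134\right) - 422 = \frac{1}{7} \cdot \frac{1}{6} \cdot 7 \left(-134\right) - 422 = \frac{1}{6} \left(-134\right) - 422 = - \frac{67}{3} - 422 = - \frac{1333}{3}$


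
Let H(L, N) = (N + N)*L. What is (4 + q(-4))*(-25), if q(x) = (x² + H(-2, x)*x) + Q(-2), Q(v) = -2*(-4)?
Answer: 900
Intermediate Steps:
H(L, N) = 2*L*N (H(L, N) = (2*N)*L = 2*L*N)
Q(v) = 8
q(x) = 8 - 3*x² (q(x) = (x² + (2*(-2)*x)*x) + 8 = (x² + (-4*x)*x) + 8 = (x² - 4*x²) + 8 = -3*x² + 8 = 8 - 3*x²)
(4 + q(-4))*(-25) = (4 + (8 - 3*(-4)²))*(-25) = (4 + (8 - 3*16))*(-25) = (4 + (8 - 48))*(-25) = (4 - 40)*(-25) = -36*(-25) = 900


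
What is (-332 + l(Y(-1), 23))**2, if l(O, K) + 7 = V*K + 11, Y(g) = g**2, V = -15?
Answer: 452929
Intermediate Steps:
l(O, K) = 4 - 15*K (l(O, K) = -7 + (-15*K + 11) = -7 + (11 - 15*K) = 4 - 15*K)
(-332 + l(Y(-1), 23))**2 = (-332 + (4 - 15*23))**2 = (-332 + (4 - 345))**2 = (-332 - 341)**2 = (-673)**2 = 452929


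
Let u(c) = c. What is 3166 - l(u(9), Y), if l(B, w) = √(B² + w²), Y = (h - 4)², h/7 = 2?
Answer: 3166 - √10081 ≈ 3065.6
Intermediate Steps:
h = 14 (h = 7*2 = 14)
Y = 100 (Y = (14 - 4)² = 10² = 100)
3166 - l(u(9), Y) = 3166 - √(9² + 100²) = 3166 - √(81 + 10000) = 3166 - √10081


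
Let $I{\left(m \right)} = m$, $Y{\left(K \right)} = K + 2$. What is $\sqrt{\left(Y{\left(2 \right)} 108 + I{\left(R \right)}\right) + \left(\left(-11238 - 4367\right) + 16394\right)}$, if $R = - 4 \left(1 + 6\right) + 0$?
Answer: $\sqrt{1193} \approx 34.54$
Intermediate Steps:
$Y{\left(K \right)} = 2 + K$
$R = -28$ ($R = \left(-4\right) 7 + 0 = -28 + 0 = -28$)
$\sqrt{\left(Y{\left(2 \right)} 108 + I{\left(R \right)}\right) + \left(\left(-11238 - 4367\right) + 16394\right)} = \sqrt{\left(\left(2 + 2\right) 108 - 28\right) + \left(\left(-11238 - 4367\right) + 16394\right)} = \sqrt{\left(4 \cdot 108 - 28\right) + \left(-15605 + 16394\right)} = \sqrt{\left(432 - 28\right) + 789} = \sqrt{404 + 789} = \sqrt{1193}$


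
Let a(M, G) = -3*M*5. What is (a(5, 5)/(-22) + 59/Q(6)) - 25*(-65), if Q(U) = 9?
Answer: 323723/198 ≈ 1635.0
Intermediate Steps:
a(M, G) = -15*M
(a(5, 5)/(-22) + 59/Q(6)) - 25*(-65) = (-15*5/(-22) + 59/9) - 25*(-65) = (-75*(-1/22) + 59*(⅑)) + 1625 = (75/22 + 59/9) + 1625 = 1973/198 + 1625 = 323723/198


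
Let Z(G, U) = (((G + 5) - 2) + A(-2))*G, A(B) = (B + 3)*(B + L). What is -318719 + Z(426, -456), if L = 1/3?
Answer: -136675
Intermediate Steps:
L = ⅓ ≈ 0.33333
A(B) = (3 + B)*(⅓ + B) (A(B) = (B + 3)*(B + ⅓) = (3 + B)*(⅓ + B))
Z(G, U) = G*(4/3 + G) (Z(G, U) = (((G + 5) - 2) + (1 + (-2)² + (10/3)*(-2)))*G = (((5 + G) - 2) + (1 + 4 - 20/3))*G = ((3 + G) - 5/3)*G = (4/3 + G)*G = G*(4/3 + G))
-318719 + Z(426, -456) = -318719 + (⅓)*426*(4 + 3*426) = -318719 + (⅓)*426*(4 + 1278) = -318719 + (⅓)*426*1282 = -318719 + 182044 = -136675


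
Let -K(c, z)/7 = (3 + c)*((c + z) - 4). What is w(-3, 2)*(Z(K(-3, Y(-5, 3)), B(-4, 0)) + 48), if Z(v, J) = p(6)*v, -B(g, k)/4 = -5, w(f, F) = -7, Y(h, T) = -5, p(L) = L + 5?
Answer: -336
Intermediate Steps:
p(L) = 5 + L
B(g, k) = 20 (B(g, k) = -4*(-5) = 20)
K(c, z) = -7*(3 + c)*(-4 + c + z) (K(c, z) = -7*(3 + c)*((c + z) - 4) = -7*(3 + c)*(-4 + c + z))
Z(v, J) = 11*v (Z(v, J) = (5 + 6)*v = 11*v)
w(-3, 2)*(Z(K(-3, Y(-5, 3)), B(-4, 0)) + 48) = -7*(11*(84 - 21*(-5) - 7*(-3)² + 7*(-3) - 7*(-3)*(-5)) + 48) = -7*(11*(84 + 105 - 7*9 - 21 - 105) + 48) = -7*(11*(84 + 105 - 63 - 21 - 105) + 48) = -7*(11*0 + 48) = -7*(0 + 48) = -7*48 = -336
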